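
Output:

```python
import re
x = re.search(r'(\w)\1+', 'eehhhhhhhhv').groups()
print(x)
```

After group 1 captures some text, `\1` only succeeds where that same text appears again.
Unlike `match`, `search` isn't anchored — it looks for the pattern anywhere in the string.
The match spans [0:2] → 'ee'.
Captured: group 1 = 'e'.

('e',)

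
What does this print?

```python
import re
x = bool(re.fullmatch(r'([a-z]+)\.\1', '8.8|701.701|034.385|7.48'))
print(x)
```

The backreference `\1` re-matches whatever the first group consumed, character for character.
`fullmatch` succeeds only if the pattern covers the string from start to end.
Here the pattern can't cover the whole string, so the call returns None, and `bool(None)` is False.

False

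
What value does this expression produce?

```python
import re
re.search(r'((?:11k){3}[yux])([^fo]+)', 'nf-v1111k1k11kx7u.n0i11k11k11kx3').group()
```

The match spans [21:32] → '11k11k11kx3'.

'11k11k11kx3'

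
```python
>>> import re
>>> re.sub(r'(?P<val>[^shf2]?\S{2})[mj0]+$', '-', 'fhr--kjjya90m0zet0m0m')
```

'fhr--kjjya90m0-'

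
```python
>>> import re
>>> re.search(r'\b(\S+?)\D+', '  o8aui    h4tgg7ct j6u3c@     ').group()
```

The pattern matches a word boundary (`\b`, zero-width); then one or more of a non-whitespace character (lazy) (captured); then one or more of a non-digit.
Unlike `match`, `search` isn't anchored — it looks for the pattern anywhere in the string.
The match spans [2:12] → 'o8aui    h'.
Captured: group 1 = 'o8'.

'o8aui    h'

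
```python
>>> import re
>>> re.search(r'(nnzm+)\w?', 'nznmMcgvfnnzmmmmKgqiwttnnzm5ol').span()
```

(9, 17)

This matches the literal 'nnz', then one or more of a literal 'm' (captured); then optionally a word character.
`re.search` tries every starting position until one works.
The match spans [9:17] → 'nnzmmmmK'.
Captured: group 1 = 'nnzmmmm'.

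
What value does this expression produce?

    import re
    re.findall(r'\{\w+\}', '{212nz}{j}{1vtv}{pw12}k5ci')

No capturing groups, so `findall` returns the 4 full match strings.

['{212nz}', '{j}', '{1vtv}', '{pw12}']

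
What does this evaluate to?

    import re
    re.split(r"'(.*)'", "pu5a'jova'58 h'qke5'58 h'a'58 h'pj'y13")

['pu5a', "jova'58 h'qke5'58 h'a'58 h'pj", 'y13']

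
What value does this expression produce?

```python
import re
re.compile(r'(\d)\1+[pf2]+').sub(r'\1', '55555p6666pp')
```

'56'

A backreference is literal: `\1` must see the identical characters the first group matched.
Matches: at [0:6] → '55555p'; at [6:12] → '6666pp'.
The replacement refers to a captured group, so each match is rewritten using its own captured text.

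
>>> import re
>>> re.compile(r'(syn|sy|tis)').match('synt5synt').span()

The regex engine tests alternatives in the order written; an earlier branch that matches wins even if a later one would match more.
`match` is anchored at position 0; if the pattern doesn't fit there, it returns None.
The match spans [0:3] → 'syn'.
Captured: group 1 = 'syn'.

(0, 3)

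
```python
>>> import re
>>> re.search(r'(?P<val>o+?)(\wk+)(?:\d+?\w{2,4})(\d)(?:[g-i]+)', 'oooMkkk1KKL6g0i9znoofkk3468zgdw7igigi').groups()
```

The match spans [0:13] → 'oooMkkk1KKL6g'.
Captured: group 1 = 'ooo', group 2 = 'Mkkk', group 3 = '6'.

('ooo', 'Mkkk', '6')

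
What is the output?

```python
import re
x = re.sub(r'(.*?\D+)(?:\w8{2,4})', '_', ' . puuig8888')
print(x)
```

_

The pattern matches zero or more of any character (lazy), then one or more of a non-digit (captured); then a word character, then 2 to 4 of a literal '8' (non-capturing group).
Matches: at [0:12] → ' . puuig8888'.
`sub` substitutes '_' at each match site.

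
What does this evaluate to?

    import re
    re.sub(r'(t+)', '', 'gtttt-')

'g-'

Pattern: one or more of a literal 't' (captured).
Every occurrence is swapped for ''.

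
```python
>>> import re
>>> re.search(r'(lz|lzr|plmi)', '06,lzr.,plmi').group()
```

'lz'

Branches in `(...|...)` are attempted left-to-right; the first branch that allows the whole pattern to succeed is taken.
`search` walks the string left to right and returns the first match it finds.
The match spans [3:5] → 'lz'.
Captured: group 1 = 'lz'.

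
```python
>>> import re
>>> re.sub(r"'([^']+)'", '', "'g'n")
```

Each match is replaced by ''.

'n'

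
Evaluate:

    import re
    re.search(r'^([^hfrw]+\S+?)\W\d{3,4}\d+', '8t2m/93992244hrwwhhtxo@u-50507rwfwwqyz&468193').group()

This matches anchored at the start of the string; then one or more of any character except [hfrw], then one or more of a non-whitespace character (lazy) (captured); then a non-word character, then 3 to 4 of a digit, then one or more of a digit.
With the lazy modifier that quantifier settles for the fewest repetitions that let the rest of the pattern succeed (the atoms after it are unaffected and can still be greedy).
`re.search` scans for the first position where the pattern succeeds.
The match spans [0:30] → '8t2m/93992244hrwwhhtxo@u-50507'.
Captured: group 1 = '8t2m/93992244hrwwhhtxo@u'.

'8t2m/93992244hrwwhhtxo@u-50507'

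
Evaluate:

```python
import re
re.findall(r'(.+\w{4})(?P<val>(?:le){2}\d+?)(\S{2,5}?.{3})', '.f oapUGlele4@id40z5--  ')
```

[('.f oapUG', 'lele4', '@id40')]

The `?` after the quantifier makes it lazy — it takes as little as possible before letting the rest of the pattern try.
`findall` packs the 3 group values into a tuple for every match.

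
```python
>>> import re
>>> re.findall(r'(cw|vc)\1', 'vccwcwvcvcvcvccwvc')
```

A backreference is literal: `\1` must see the identical characters the first group matched.
One capturing group, so `findall` returns just the captured substring from each match — 3 in all.

['cw', 'vc', 'vc']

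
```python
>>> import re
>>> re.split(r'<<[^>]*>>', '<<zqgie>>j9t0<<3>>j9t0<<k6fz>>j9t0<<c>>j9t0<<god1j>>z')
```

['', 'j9t0', 'j9t0', 'j9t0', 'j9t0', 'z']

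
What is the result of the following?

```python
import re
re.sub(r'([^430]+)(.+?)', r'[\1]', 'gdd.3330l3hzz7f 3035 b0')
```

'[gdd.]330[l][hzz7f ]03[5 b]'

Pattern: one or more of any character except [430] (captured); then one or more of any character (lazy) (captured).
The replacement refers to a captured group, so each match is rewritten using its own captured text.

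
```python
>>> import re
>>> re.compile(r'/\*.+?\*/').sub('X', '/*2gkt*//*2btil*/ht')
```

Every occurrence is swapped for 'X'.

'XXht'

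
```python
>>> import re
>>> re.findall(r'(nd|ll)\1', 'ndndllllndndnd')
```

['nd', 'll', 'nd']

The backreference `\1` re-matches whatever the first group consumed, character for character.
With a single group, `findall` returns only what that group captured — 3 items.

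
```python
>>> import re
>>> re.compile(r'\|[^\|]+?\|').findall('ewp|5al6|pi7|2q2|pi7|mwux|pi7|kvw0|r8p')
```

Matches: at [3:9] → '|5al6|'; at [12:17] → '|2q2|'; at [20:26] → '|mwux|'; at [29:35] → '|kvw0|'.
With no groups in the pattern, `findall` gives back each whole match — 4 here.

['|5al6|', '|2q2|', '|mwux|', '|kvw0|']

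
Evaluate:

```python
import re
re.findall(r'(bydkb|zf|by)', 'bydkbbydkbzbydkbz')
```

The regex engine tests alternatives in the order written; an earlier branch that matches wins even if a later one would match more.
One capturing group, so `findall` returns just the captured substring from each match — 3 in all.

['bydkb', 'bydkb', 'bydkb']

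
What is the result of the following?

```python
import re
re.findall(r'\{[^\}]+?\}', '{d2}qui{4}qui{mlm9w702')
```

Matches: at [0:4] → '{d2}'; at [7:10] → '{4}'.
With no groups in the pattern, `findall` gives back each whole match — 2 here.

['{d2}', '{4}']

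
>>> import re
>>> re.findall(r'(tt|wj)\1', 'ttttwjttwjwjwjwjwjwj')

After group 1 captures some text, `\1` only succeeds where that same text appears again.
Matches: at [0:4] match 'tttt', group 1 = 'tt'; at [8:12] match 'wjwj', group 1 = 'wj'; at [12:16] match 'wjwj', group 1 = 'wj'; at [16:20] match 'wjwj', group 1 = 'wj'.
With a single group, `findall` returns only what that group captured — 4 items.

['tt', 'wj', 'wj', 'wj']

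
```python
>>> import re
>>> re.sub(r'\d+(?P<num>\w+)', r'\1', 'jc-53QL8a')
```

The pattern matches one or more of a digit; then one or more of a word character (captured as 'num').
Matches: at [3:9] → '53QL8a'.
`\1` in the replacement pulls in group 1's text for each match.

'jc-QL8a'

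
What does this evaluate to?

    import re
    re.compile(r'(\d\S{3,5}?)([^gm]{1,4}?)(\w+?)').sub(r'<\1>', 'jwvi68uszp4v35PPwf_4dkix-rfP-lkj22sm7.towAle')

'jwvi<68us><4v35>wf_<4dki>fP-lkj<22sm>owAle'

With the lazy modifier that quantifier settles for the fewest repetitions that let the rest of the pattern succeed (the atoms after it are unaffected and can still be greedy).
Each match is replaced using the text its own group 1 captured.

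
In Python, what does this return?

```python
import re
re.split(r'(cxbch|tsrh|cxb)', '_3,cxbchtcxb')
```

['_3,', 'cxbch', 't', 'cxb', '']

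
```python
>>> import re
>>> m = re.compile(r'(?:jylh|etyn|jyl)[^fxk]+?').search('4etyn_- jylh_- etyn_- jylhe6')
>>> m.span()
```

(1, 6)

`search` walks the string left to right and returns the first match it finds.
The match spans [1:6] → 'etyn_'.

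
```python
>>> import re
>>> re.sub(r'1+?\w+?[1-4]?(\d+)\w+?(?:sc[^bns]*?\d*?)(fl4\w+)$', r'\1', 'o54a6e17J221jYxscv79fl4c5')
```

The replacement refers to a captured group, so each match is rewritten using its own captured text.

'o54a6e21'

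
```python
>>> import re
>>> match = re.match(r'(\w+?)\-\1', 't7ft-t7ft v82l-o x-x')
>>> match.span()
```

`\1` is not a pattern — it's the concrete string captured by group 1, re-applied verbatim.
`re.match` won't scan ahead — the pattern has to work from the very first character.
The match spans [0:9] → 't7ft-t7ft'.
Captured: group 1 = 't7ft'.

(0, 9)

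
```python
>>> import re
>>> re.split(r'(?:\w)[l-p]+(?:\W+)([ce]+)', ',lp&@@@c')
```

[',', 'c', '']

With a capturing group present, the delimiter's captured portion is kept in the result list.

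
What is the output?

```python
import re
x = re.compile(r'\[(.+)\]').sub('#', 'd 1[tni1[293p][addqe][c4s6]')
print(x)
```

d 1#

Each match is replaced by '#'.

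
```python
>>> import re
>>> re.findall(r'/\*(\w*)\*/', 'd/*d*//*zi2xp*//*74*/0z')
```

Scanning left to right: at [1:6] match '/*d*/', group 1 = 'd'; at [6:15] match '/*zi2xp*/', group 1 = 'zi2xp'; at [15:21] match '/*74*/', group 1 = '74'.
Because there's exactly one group, `findall` drops the full match and keeps group 1 from each hit.

['d', 'zi2xp', '74']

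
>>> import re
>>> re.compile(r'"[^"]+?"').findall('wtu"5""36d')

With no groups in the pattern, `findall` gives back each whole match — 1 here.

['"5"']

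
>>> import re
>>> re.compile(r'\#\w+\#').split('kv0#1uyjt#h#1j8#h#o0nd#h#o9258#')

The string is cut at each match, leaving 5 pieces.

['kv0', 'h', 'h', 'h', '']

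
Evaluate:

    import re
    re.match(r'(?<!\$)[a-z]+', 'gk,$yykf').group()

'gk'

The negative lookahead/lookbehind blocks any match where the forbidden context is present.
`re.match` only tries the pattern at the start of the string.
The match spans [0:2] → 'gk'.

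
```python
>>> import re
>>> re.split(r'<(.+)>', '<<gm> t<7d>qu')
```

Matches to split on: at [0:11] → '<<gm> t<7d>'.
With a capturing group present, the delimiter's captured portion is kept in the result list.

['', '<gm> t<7d', 'qu']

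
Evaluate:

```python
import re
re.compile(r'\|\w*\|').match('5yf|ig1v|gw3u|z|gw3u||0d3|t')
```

None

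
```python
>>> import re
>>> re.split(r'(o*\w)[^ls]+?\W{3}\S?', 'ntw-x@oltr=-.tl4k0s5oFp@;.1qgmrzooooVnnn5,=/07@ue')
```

Pattern: zero or more of a literal 'o', then a word character (captured); then one or more of any character except [ls] (lazy), then exactly 3 of a non-word character, then optionally a non-whitespace character.
Matches to split on: at [6:14] → 'oltr=-.t'; at [18:27] → 's5oFp@;.1'; at [27:45] → 'qgmrzooooVnnn5,=/0'.
`re.split` interleaves the captured-group text with the surrounding fragments.

['ntw-x@', 'ol', 'l4k0', 's', '', 'q', '7@ue']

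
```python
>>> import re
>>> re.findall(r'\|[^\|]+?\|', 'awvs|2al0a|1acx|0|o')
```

['|2al0a|', '|0|']

Since nothing is captured, `findall` lists the 2 matched substrings directly.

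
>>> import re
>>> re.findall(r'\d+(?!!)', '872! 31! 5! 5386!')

['87', '3', '538']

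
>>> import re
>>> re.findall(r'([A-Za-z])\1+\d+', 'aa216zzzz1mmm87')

['a', 'z', 'm']

`\1` has to match the exact text group 1 already captured.
Matches: at [0:5] match 'aa216', group 1 = 'a'; at [5:10] match 'zzzz1', group 1 = 'z'; at [10:15] match 'mmm87', group 1 = 'm'.
One capturing group, so `findall` returns just the captured substring from each match — 3 in all.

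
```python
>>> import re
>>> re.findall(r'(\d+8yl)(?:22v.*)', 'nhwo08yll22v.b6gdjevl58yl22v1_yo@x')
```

['58yl']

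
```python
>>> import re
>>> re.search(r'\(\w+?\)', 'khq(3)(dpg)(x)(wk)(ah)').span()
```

(3, 6)

The match spans [3:6] → '(3)'.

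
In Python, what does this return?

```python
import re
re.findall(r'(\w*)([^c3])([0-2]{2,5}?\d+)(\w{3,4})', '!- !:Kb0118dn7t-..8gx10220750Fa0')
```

[('Kb', '0', '118', 'dn7t'), ('8gx10', '2', '20750', 'Fa0')]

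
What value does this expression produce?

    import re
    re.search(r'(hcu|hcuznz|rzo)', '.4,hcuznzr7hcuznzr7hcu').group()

Alternation isn't longest-match — the leftmost alternative that fits at this position is chosen.
Unlike `match`, `search` isn't anchored — it looks for the pattern anywhere in the string.
The match spans [3:6] → 'hcu'.
Captured: group 1 = 'hcu'.

'hcu'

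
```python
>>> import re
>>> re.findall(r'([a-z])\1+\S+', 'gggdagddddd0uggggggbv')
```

['g']

A backreference is literal: `\1` must see the identical characters the first group matched.
Walking the string: at [0:21] match 'gggdagddddd0uggggggbv', group 1 = 'g'.
With a single group, `findall` returns only what that group captured — 1 item.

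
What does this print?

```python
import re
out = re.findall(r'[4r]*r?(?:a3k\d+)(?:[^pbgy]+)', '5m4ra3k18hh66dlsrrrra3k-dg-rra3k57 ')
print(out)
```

This matches zero or more of one of [4r], then optionally the literal 'r'; then the literal 'a3k', then one or more of a digit (non-capturing group); then one or more of any character except [pbgy] (non-capturing group).
Matches: at [2:25] → '4ra3k18hh66dlsrrrra3k-d'; at [27:35] → 'rra3k57 '.
`findall` yields the raw match text (2 of them) because the pattern has no groups.

['4ra3k18hh66dlsrrrra3k-d', 'rra3k57 ']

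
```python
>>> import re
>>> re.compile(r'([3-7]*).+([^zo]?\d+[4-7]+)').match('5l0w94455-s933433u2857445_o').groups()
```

('5', '45')

This matches zero or more of a character in [3-7] (captured); then one or more of any character; then optionally any character except [zo], then one or more of a digit, then one or more of a character in [4-7] (captured).
`re.match` only tries the pattern at the start of the string.
The match spans [0:25] → '5l0w94455-s933433u2857445'.
Captured: group 1 = '5', group 2 = '45'.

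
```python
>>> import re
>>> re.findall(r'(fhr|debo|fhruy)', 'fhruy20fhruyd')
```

['fhr', 'fhr']

Branches in `(...|...)` are attempted left-to-right; the first branch that allows the whole pattern to succeed is taken.
One capturing group, so `findall` returns just the captured substring from each match — 2 in all.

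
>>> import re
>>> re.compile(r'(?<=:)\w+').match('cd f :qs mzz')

None

Lookahead/lookbehind check context without consuming it, so the matched span excludes the asserted characters.
`match` is anchored at position 0; if the pattern doesn't fit there, it returns None.
Here the string doesn't start with a match, so the call returns None.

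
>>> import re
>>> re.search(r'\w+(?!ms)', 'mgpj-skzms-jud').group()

`(?!…)`/`(?<!…)` only lets a position through if the neighbouring text does NOT match; no characters are consumed.
`re.search` tries every starting position until one works.
The match spans [0:4] → 'mgpj'.

'mgpj'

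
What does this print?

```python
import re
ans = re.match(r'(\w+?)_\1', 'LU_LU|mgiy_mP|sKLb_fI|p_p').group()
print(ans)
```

LU_LU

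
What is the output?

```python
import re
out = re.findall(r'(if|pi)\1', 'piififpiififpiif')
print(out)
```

`\1` has to match the exact text group 1 already captured.
Walking the string: at [2:6] match 'ifif', group 1 = 'if'; at [8:12] match 'ifif', group 1 = 'if'.
Because there's exactly one group, `findall` drops the full match and keeps group 1 from each hit.

['if', 'if']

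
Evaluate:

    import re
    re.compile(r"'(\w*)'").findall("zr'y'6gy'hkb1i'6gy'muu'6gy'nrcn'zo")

['y', 'hkb1i', 'muu', 'nrcn']

Matches: at [2:5] match "'y'", group 1 = 'y'; at [8:15] match "'hkb1i'", group 1 = 'hkb1i'; at [18:23] match "'muu'", group 1 = 'muu'; at [26:32] match "'nrcn'", group 1 = 'nrcn'.
Because there's exactly one group, `findall` drops the full match and keeps group 1 from each hit.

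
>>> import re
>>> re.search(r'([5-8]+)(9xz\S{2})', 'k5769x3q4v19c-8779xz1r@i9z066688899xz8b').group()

The match spans [14:22] → '8779xz1r'.

'8779xz1r'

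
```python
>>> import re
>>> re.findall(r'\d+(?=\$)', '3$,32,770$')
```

Lookahead/lookbehind check context without consuming it, so the matched span excludes the asserted characters.
Since nothing is captured, `findall` lists the 2 matched substrings directly.

['3', '770']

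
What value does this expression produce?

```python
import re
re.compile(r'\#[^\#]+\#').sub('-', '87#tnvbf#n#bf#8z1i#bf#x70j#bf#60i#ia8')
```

'87-n-8z1i-x70j-60i#ia8'

Every occurrence is swapped for '-'.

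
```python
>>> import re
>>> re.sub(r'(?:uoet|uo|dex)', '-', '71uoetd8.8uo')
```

'71-d8.8-'

Alternation isn't longest-match — the leftmost alternative that fits at this position is chosen.
Matches: at [2:6] → 'uoet'; at [10:12] → 'uo'.
Every occurrence is swapped for '-'.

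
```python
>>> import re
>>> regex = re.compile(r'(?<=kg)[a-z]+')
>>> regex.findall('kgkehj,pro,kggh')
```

['kehj', 'gh']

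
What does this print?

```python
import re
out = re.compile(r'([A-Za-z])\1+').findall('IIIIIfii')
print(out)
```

`\1` is not a pattern — it's the concrete string captured by group 1, re-applied verbatim.
Walking the string: at [0:5] match 'IIIII', group 1 = 'I'; at [6:8] match 'ii', group 1 = 'i'.
`findall` collects group 1 from each match (2 total).

['I', 'i']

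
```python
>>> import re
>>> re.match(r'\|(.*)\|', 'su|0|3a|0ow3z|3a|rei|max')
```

None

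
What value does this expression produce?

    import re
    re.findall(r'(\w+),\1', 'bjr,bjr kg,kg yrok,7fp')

`\1` has to match the exact text group 1 already captured.
Walking the string: at [0:7] match 'bjr,bjr', group 1 = 'bjr'; at [8:13] match 'kg,kg', group 1 = 'kg'.
With a single group, `findall` returns only what that group captured — 2 items.

['bjr', 'kg']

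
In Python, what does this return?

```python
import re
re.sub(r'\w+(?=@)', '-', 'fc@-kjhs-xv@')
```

'-@-kjhs--@'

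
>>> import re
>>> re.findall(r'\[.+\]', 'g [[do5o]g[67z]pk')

['[[do5o]g[67z]']

Scanning left to right: at [2:15] → '[[do5o]g[67z]'.
No capturing groups, so `findall` returns the 1 full match string.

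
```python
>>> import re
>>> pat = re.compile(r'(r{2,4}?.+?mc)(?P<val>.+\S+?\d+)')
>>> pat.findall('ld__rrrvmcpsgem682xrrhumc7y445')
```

[('rrrvmc', 'psgem682xrrhumc7y445')]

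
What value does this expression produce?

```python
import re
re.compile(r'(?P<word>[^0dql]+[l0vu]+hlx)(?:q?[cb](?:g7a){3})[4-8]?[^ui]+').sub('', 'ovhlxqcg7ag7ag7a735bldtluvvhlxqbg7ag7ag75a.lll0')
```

'uvvhlxqbg7ag7ag75a.lll0'

Pattern: one or more of any character except [0dql], then one or more of one of [l0vu], then the literal 'hlx' (captured as 'word'); then optionally a literal 'q', then one of [cb], then the literal 'g7a' repeated 3 times (non-capturing group); then optionally a character in [4-8]; then one or more of any character except [ui].
Matches: at [0:24] → 'ovhlxqcg7ag7ag7a735bldtl'.
`sub` substitutes '' at each match site.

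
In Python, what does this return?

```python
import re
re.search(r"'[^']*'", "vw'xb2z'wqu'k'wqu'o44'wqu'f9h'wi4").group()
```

"'xb2z'"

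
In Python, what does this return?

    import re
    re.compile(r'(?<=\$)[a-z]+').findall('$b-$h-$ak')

['b', 'h', 'ak']

The positive lookaround only admits positions where the adjacent text matches; those characters stay outside the span.
Scanning left to right: at [1:2] → 'b'; at [4:5] → 'h'; at [7:9] → 'ak'.
With no groups in the pattern, `findall` gives back each whole match — 3 here.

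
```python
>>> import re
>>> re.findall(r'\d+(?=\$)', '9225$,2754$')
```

The positive lookaround only admits positions where the adjacent text matches; those characters stay outside the span.
Walking the string: at [0:4] → '9225'; at [6:10] → '2754'.
No capturing groups, so `findall` returns the 2 full match strings.

['9225', '2754']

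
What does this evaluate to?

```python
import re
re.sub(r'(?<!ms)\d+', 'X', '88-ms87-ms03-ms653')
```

'X-ms8X-ms0X-ms6X'

Because the assertion is negative and zero-width, positions next to the forbidden text are skipped.
Matches: at [0:2] → '88'; at [6:7] → '7'; at [11:12] → '3'; at [16:18] → '53'.
`sub` substitutes 'X' at each match site.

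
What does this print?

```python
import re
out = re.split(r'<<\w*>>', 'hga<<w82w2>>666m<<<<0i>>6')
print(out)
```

['hga', '666m<<', '6']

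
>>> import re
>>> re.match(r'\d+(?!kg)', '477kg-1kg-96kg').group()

A negative assertion filters positions out without eating any characters.
`re.match` won't scan ahead — the pattern has to work from the very first character.
The match spans [0:2] → '47'.

'47'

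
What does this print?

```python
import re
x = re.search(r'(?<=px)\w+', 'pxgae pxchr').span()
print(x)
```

Lookahead/lookbehind check context without consuming it, so the matched span excludes the asserted characters.
`re.search` tries every starting position until one works.
The match spans [2:5] → 'gae'.

(2, 5)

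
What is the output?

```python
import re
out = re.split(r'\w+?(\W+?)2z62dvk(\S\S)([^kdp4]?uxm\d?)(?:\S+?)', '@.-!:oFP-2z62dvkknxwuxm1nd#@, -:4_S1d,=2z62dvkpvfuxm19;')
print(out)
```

['@.-!:oFP-2z62dvkknxwuxm1nd#@, -:', ',=', 'pv', 'fuxm1', ';']

Lazy quantifiers expand one character at a time until the remainder of the pattern can match.
Because the pattern has a capturing group, `split` also inserts each captured text between the pieces.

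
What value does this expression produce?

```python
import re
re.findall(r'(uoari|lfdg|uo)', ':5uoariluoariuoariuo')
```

`|` is ordered: at each position the engine commits to the first alternative that works.
Matches: at [2:7] match 'uoari', group 1 = 'uoari'; at [8:13] match 'uoari', group 1 = 'uoari'; at [13:18] match 'uoari', group 1 = 'uoari'; at [18:20] match 'uo', group 1 = 'uo'.
With a single group, `findall` returns only what that group captured — 4 items.

['uoari', 'uoari', 'uoari', 'uo']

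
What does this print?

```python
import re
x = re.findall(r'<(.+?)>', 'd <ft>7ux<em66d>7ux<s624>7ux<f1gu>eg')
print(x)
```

['ft', 'em66d', 's624', 'f1gu']

A non-greedy quantifier consumes as few characters as it can — just enough that the remainder of the pattern still matches from where it stops; whatever follows it matches normally.
Matches: at [2:6] match '<ft>', group 1 = 'ft'; at [9:16] match '<em66d>', group 1 = 'em66d'; at [19:25] match '<s624>', group 1 = 's624'; at [28:34] match '<f1gu>', group 1 = 'f1gu'.
With a single group, `findall` returns only what that group captured — 4 items.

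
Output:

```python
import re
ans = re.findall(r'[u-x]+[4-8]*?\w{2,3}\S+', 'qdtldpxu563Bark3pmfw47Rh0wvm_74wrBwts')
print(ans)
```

['xu563Bark3pmfw47Rh0wvm_74wrBwts']

Since nothing is captured, `findall` lists the 1 matched substring directly.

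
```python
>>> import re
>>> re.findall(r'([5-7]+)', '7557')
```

This matches one or more of a character in [5-7] (captured).
Because there's exactly one group, `findall` drops the full match and keeps group 1 from the one hit.

['7557']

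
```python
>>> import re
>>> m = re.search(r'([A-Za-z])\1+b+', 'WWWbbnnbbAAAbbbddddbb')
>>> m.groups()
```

('W',)

The match spans [0:5] → 'WWWbb'.
Captured: group 1 = 'W'.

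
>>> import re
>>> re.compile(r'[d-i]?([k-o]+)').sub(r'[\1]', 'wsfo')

'ws[o]'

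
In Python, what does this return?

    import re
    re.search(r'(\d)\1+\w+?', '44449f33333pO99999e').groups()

('4',)

The match spans [0:5] → '44449'.
Captured: group 1 = '4'.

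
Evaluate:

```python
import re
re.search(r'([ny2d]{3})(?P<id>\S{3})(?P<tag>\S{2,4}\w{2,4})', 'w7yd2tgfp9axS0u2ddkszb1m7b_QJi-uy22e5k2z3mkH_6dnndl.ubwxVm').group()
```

The match spans [2:16] → 'yd2tgfp9axS0u2'.

'yd2tgfp9axS0u2'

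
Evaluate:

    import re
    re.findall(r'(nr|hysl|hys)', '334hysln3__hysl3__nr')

Branches in `(...|...)` are attempted left-to-right; the first branch that allows the whole pattern to succeed is taken.
With a single group, `findall` returns only what that group captured — 3 items.

['hysl', 'hysl', 'nr']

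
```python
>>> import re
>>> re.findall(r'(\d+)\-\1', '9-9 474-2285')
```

['9']

`\1` is not a pattern — it's the concrete string captured by group 1, re-applied verbatim.
Matches: at [0:3] match '9-9', group 1 = '9'.
Because there's exactly one group, `findall` drops the full match and keeps group 1 from the one hit.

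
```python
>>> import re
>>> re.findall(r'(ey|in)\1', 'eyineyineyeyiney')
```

['ey']

`\1` has to match the exact text group 1 already captured.
Walking the string: at [8:12] match 'eyey', group 1 = 'ey'.
`findall` collects group 1 from the one match (1 total).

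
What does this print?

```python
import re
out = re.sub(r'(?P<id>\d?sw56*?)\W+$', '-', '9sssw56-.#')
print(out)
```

9ss-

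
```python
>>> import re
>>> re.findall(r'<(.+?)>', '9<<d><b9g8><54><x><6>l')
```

['<d', 'b9g8', '54', 'x', '6']

The `?` after the quantifier makes it lazy — it takes as little as possible before letting the rest of the pattern try.
Scanning left to right: at [1:5] match '<<d>', group 1 = '<d'; at [5:11] match '<b9g8>', group 1 = 'b9g8'; at [11:15] match '<54>', group 1 = '54'; at [15:18] match '<x>', group 1 = 'x'; at [18:21] match '<6>', group 1 = '6'.
`findall` collects group 1 from each match (5 total).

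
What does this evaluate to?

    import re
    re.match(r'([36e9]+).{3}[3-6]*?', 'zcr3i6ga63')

The pattern matches one or more of one of [36e9] (captured); then exactly 3 of any character, then zero or more of a character in [3-6] (lazy).
`re.match` only tries the pattern at the start of the string.
Here the pattern fails at index 0, so the call returns None.

None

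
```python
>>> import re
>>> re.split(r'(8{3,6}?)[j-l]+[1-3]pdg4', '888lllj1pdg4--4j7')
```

['', '888', '--4j7']

Pattern: 3 to 6 of a literal '8' (lazy) (captured); then one or more of a character in [j-l]; then a character in [1-3], then the literal 'pd', then the literal 'g4'.
Matches to split on: at [0:12] → '888lllj1pdg4'.
The group in the pattern means `split` returns the separators' captures alongside the pieces.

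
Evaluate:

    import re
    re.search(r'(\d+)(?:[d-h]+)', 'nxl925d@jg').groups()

('925',)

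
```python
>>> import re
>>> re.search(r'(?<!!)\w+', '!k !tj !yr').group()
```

A negative assertion filters positions out without eating any characters.
The match spans [5:6] → 'j'.

'j'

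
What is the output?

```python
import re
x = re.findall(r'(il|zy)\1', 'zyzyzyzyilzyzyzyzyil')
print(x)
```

['zy', 'zy', 'zy', 'zy']

After group 1 captures some text, `\1` only succeeds where that same text appears again.
With a single group, `findall` returns only what that group captured — 4 items.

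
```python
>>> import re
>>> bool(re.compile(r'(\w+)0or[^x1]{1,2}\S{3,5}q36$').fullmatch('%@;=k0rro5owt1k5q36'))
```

False

Pattern: one or more of a word character (captured); then the literal '0or', then 1 to 2 of any character except [x1]; then 3 to 5 of a non-whitespace character, then the literal 'q36'; then anchored at the end.
`re.fullmatch` requires the pattern to consume the entire string.
Here the pattern can't cover the whole string, so the call returns None, and `bool(None)` is False.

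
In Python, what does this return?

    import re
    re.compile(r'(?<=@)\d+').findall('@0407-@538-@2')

['0407', '538', '2']

The positive lookaround only admits positions where the adjacent text matches; those characters stay outside the span.
Walking the string: at [1:5] → '0407'; at [7:10] → '538'; at [12:13] → '2'.
`findall` yields the raw match text (3 of them) because the pattern has no groups.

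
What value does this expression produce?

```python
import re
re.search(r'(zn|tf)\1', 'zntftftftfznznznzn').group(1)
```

After group 1 captures some text, `\1` only succeeds where that same text appears again.
`re.search` tries every starting position until one works.
The match spans [2:6] → 'tftf'.
Captured: group 1 = 'tf'.

'tf'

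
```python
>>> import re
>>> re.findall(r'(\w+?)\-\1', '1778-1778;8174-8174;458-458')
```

['1778', '8174', '458']

`\1` is not a pattern — it's the concrete string captured by group 1, re-applied verbatim.
`findall` collects group 1 from each match (3 total).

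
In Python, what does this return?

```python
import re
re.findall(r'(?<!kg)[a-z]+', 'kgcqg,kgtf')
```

The negative lookaround is zero-width — it rules out positions where the adjacent text would match, without consuming anything.
`findall` yields the raw match text (2 of them) because the pattern has no groups.

['kgcqg', 'kgtf']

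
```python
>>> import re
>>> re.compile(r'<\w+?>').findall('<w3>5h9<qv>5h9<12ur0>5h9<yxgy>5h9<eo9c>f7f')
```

['<w3>', '<qv>', '<12ur0>', '<yxgy>', '<eo9c>']

Walking the string: at [0:4] → '<w3>'; at [7:11] → '<qv>'; at [14:21] → '<12ur0>'; at [24:30] → '<yxgy>'; at [33:39] → '<eo9c>'.
With no groups in the pattern, `findall` gives back each whole match — 5 here.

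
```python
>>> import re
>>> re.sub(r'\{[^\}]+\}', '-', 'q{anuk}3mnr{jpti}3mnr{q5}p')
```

'q-3mnr-3mnr-p'

Matches: at [1:7] → '{anuk}'; at [11:17] → '{jpti}'; at [21:25] → '{q5}'.
Every occurrence is swapped for '-'.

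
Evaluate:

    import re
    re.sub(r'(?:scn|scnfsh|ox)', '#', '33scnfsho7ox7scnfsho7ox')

'33#fsho7#7#fsho7#'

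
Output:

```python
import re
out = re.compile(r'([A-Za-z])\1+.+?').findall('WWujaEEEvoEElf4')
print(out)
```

A backreference is literal: `\1` must see the identical characters the first group matched.
Scanning left to right: at [0:3] match 'WWu', group 1 = 'W'; at [5:9] match 'EEEv', group 1 = 'E'; at [10:13] match 'EEl', group 1 = 'E'.
With a single group, `findall` returns only what that group captured — 3 items.

['W', 'E', 'E']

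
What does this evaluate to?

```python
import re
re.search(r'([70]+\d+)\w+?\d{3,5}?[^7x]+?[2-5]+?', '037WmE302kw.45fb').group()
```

'037WmE302kw.4'

With the lazy modifier that quantifier settles for the fewest repetitions that let the rest of the pattern succeed (the atoms after it are unaffected and can still be greedy).
The match spans [0:13] → '037WmE302kw.4'.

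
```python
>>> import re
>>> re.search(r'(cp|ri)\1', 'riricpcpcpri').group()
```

The backreference `\1` re-matches whatever the first group consumed, character for character.
The match spans [0:4] → 'riri'.

'riri'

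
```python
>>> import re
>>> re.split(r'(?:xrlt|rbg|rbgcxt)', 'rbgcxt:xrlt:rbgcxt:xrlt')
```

['', 'cxt:', ':', 'cxt:', '']

Branches in `(...|...)` are attempted left-to-right; the first branch that allows the whole pattern to succeed is taken.
Matches to split on: at [0:3] → 'rbg'; at [7:11] → 'xrlt'; at [12:15] → 'rbg'; at [19:23] → 'xrlt'.
Splitting on the pattern gives 5 pieces.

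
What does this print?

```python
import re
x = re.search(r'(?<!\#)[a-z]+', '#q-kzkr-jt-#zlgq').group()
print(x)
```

kzkr

Because the assertion is negative and zero-width, positions next to the forbidden text are skipped.
The match spans [3:7] → 'kzkr'.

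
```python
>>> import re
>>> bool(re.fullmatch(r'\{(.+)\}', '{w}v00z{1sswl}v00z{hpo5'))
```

False

`re.fullmatch` is like wrapping the pattern in `^…$` (in single-line mode).
Here the pattern can't cover the whole string, so the call returns None, and `bool(None)` is False.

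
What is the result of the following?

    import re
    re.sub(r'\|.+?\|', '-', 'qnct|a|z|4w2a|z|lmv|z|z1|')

The `?` after the quantifier makes it lazy — it takes as little as possible before letting the rest of the pattern try.
Matches: at [4:7] → '|a|'; at [8:14] → '|4w2a|'; at [15:20] → '|lmv|'; at [21:25] → '|z1|'.
Every occurrence is swapped for '-'.

'qnct-z-z-z-'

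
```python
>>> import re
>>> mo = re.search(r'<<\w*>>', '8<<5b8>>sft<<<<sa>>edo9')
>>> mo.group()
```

Unlike `match`, `search` isn't anchored — it looks for the pattern anywhere in the string.
The match spans [1:8] → '<<5b8>>'.

'<<5b8>>'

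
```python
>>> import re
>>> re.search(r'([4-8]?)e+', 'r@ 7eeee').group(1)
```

The match spans [3:8] → '7eeee'.
Captured: group 1 = '7'.

'7'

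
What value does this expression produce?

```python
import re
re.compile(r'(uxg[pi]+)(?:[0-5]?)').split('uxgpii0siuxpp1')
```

['', 'uxgpii', 'siuxpp1']

This matches the literal 'uxg', then one or more of one of [pi] (captured); then optionally a character in [0-5] (non-capturing group).
Matches to split on: at [0:7] → 'uxgpii0'.
`re.split` interleaves the captured-group text with the surrounding fragments.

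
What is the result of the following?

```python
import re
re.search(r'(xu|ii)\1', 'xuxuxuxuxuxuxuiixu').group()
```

After group 1 captures some text, `\1` only succeeds where that same text appears again.
Unlike `match`, `search` isn't anchored — it looks for the pattern anywhere in the string.
The match spans [0:4] → 'xuxu'.
Captured: group 1 = 'xu'.

'xuxu'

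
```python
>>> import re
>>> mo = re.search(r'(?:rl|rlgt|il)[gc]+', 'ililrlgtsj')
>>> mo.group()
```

'rlg'

`re.search` scans for the first position where the pattern succeeds.
The match spans [4:7] → 'rlg'.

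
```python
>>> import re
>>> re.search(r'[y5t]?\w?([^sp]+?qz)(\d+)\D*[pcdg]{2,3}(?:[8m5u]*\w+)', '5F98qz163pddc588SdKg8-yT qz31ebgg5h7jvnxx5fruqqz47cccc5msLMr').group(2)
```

The pattern matches optionally one of [y5t], then optionally a word character; then one or more of any character except [sp] (lazy), then the literal 'qz' (captured); then one or more of a digit (captured); then zero or more of a non-digit, then 2 to 3 of one of [pcdg]; then zero or more of one of [8m5u], then one or more of a word character (non-capturing group).
`search` walks the string left to right and returns the first match it finds.
The match spans [0:21] → '5F98qz163pddc588SdKg8'.
Captured: group 1 = '98qz', group 2 = '163'.

'163'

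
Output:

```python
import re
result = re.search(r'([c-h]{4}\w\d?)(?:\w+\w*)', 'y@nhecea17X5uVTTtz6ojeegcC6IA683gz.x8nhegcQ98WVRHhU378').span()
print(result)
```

(3, 34)

The pattern matches exactly 4 of a character in [c-h], then a word character, then optionally a digit (captured); then one or more of a word character, then zero or more of a word character (non-capturing group).
`search` walks the string left to right and returns the first match it finds.
The match spans [3:34] → 'hecea17X5uVTTtz6ojeegcC6IA683gz'.
Captured: group 1 = 'hecea1'.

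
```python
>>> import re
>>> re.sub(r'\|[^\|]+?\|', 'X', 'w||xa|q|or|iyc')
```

Matches: at [2:6] → '|xa|'; at [7:11] → '|or|'.
Every occurrence is swapped for 'X'.

'w|XqXiyc'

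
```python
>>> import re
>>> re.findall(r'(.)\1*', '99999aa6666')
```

['9', 'a', '6']

`\1` has to match the exact text group 1 already captured.
Matches: at [0:5] match '99999', group 1 = '9'; at [5:7] match 'aa', group 1 = 'a'; at [7:11] match '6666', group 1 = '6'.
With a single group, `findall` returns only what that group captured — 3 items.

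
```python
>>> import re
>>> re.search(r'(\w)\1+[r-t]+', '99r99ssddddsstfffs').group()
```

'99r'

A backreference is literal: `\1` must see the identical characters the first group matched.
The match spans [0:3] → '99r'.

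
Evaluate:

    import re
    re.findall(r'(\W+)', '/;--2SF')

This matches one or more of a non-word character (captured).
Walking the string: at [0:4] match '/;--', group 1 = '/;--'.
Because there's exactly one group, `findall` drops the full match and keeps group 1 from the one hit.

['/;--']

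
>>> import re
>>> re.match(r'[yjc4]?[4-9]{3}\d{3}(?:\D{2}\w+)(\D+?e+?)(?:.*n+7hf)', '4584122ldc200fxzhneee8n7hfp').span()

(0, 26)

Pattern: optionally one of [yjc4], then exactly 3 of a character in [4-9], then exactly 3 of a digit; then exactly 2 of a non-digit, then one or more of a word character (non-capturing group); then one or more of a non-digit (lazy), then one or more of a literal 'e' (lazy) (captured); then zero or more of any character, then one or more of a literal 'n', then the literal '7hf' (non-capturing group).
`re.match` won't scan ahead — the pattern has to work from the very first character.
The match spans [0:26] → '4584122ldc200fxzhneee8n7hf'.
Captured: group 1 = 'ee'.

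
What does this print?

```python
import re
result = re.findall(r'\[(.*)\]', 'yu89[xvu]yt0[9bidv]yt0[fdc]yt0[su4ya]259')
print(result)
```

['xvu]yt0[9bidv]yt0[fdc]yt0[su4ya']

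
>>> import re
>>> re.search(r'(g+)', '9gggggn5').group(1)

The match spans [1:6] → 'ggggg'.
Captured: group 1 = 'ggggg'.

'ggggg'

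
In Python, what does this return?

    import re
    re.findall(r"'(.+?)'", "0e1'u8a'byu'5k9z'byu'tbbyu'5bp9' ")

['u8a', '5k9z', 'tbbyu']

Because the quantifier is non-greedy, it stops expanding at the earliest point where the rest of the pattern can succeed.
Walking the string: at [3:8] match "'u8a'", group 1 = 'u8a'; at [11:17] match "'5k9z'", group 1 = '5k9z'; at [20:27] match "'tbbyu'", group 1 = 'tbbyu'.
Because there's exactly one group, `findall` drops the full match and keeps group 1 from each hit.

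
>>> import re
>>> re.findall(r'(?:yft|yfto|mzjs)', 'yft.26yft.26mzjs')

['yft', 'yft', 'mzjs']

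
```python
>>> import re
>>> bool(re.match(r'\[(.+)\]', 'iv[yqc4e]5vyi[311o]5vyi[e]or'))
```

`re.match` won't scan ahead — the pattern has to work from the very first character.
Here the pattern fails at index 0, so the call returns None, and `bool(None)` is False.

False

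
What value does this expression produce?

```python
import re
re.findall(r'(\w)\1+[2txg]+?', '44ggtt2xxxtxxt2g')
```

['4', 't', 'x', 'x']

`\1` has to match the exact text group 1 already captured.
Scanning left to right: at [0:3] match '44g', group 1 = '4'; at [4:7] match 'tt2', group 1 = 't'; at [7:11] match 'xxxt', group 1 = 'x'; at [11:14] match 'xxt', group 1 = 'x'.
Because there's exactly one group, `findall` drops the full match and keeps group 1 from each hit.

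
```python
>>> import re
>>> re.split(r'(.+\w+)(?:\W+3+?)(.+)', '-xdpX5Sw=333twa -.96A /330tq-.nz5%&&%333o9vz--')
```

['', '-xdpX5Sw=333twa -.96A /330tq-.nz5', '33o9vz--', '']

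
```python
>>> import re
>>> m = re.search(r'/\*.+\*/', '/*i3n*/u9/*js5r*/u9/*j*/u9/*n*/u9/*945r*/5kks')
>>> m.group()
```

`search` walks the string left to right and returns the first match it finds.
The match spans [0:41] → '/*i3n*/u9/*js5r*/u9/*j*/u9/*n*/u9/*945r*/'.

'/*i3n*/u9/*js5r*/u9/*j*/u9/*n*/u9/*945r*/'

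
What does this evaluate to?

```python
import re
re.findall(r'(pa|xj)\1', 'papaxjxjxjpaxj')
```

A backreference is literal: `\1` must see the identical characters the first group matched.
`findall` collects group 1 from each match (2 total).

['pa', 'xj']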